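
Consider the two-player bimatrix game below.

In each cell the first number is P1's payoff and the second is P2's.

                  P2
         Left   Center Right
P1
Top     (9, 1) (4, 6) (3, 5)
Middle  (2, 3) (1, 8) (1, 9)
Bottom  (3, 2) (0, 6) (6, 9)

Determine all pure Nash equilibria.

Mark each player's best response to every combination of opponents' strategies; a profile where every player is best-responding is a pure Nash equilibrium.
P1 against Left: payoffs 9, 2, 3 → best response Top.
P1 against Center: payoffs 4, 1, 0 → best response Top.
P1 against Right: payoffs 3, 1, 6 → best response Bottom.
P2 against Top: payoffs 1, 6, 5 → best response Center.
P2 against Middle: payoffs 3, 8, 9 → best response Right.
P2 against Bottom: payoffs 2, 6, 9 → best response Right.
Mutual best responses: (Top, Center); (Bottom, Right).

The pure Nash equilibria are (Top, Center) and (Bottom, Right).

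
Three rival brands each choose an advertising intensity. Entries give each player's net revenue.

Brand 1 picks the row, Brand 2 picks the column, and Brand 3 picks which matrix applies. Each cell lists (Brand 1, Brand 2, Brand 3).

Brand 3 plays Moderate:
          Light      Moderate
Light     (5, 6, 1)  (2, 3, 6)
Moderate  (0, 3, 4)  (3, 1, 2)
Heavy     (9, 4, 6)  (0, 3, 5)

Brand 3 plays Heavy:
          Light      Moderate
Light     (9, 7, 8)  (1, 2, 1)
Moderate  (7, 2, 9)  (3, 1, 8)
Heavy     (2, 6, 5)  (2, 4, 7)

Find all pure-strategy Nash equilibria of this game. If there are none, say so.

(Light, Light, Moderate): Brand 1 can switch to Heavy (5 → 9). Not NE.
(Light, Light, Heavy): Brand 1 gets 9, best alternative 7; Brand 2 gets 7, best alternative 2; Brand 3 gets 8, best alternative 1. No profitable deviation — NE.
(Light, Moderate, Moderate): Brand 1 can switch to Moderate (2 → 3). Not NE.
(Light, Moderate, Heavy): Brand 1 can switch to Moderate (1 → 3). Not NE.
(Moderate, Light, Moderate): Brand 1 can switch to Light (0 → 5). Not NE.
(Moderate, Light, Heavy): Brand 1 can switch to Light (7 → 9). Not NE.
(Moderate, Moderate, Moderate): Brand 2 can switch to Light (1 → 3). Not NE.
(Moderate, Moderate, Heavy): Brand 2 can switch to Light (1 → 2). Not NE.
(Heavy, Light, Moderate): Brand 1 gets 9, best alternative 5; Brand 2 gets 4, best alternative 3; Brand 3 gets 6, best alternative 5. No profitable deviation — NE.
(Heavy, Light, Heavy): Brand 1 can switch to Light (2 → 9). Not NE.
(Heavy, Moderate, Moderate): Brand 1 can switch to Light (0 → 2). Not NE.
(Heavy, Moderate, Heavy): Brand 1 can switch to Moderate (2 → 3). Not NE.

Pure-strategy Nash equilibria: (Light, Light, Heavy), (Heavy, Light, Moderate)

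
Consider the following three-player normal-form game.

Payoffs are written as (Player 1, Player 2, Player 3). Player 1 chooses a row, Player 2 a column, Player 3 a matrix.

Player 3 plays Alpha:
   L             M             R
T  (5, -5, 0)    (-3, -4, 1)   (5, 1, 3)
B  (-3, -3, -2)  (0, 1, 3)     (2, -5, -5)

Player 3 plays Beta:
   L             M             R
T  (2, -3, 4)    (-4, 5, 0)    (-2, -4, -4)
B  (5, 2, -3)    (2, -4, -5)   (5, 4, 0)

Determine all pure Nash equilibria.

(T, R, Alpha); (B, M, Alpha); (B, R, Beta)

Mark each player's best response to every combination of opponents' strategies; a profile where every player is best-responding is a pure Nash equilibrium.
Player 1 against (L, Alpha): payoffs 5, -3 → best response T.
Player 1 against (L, Beta): payoffs 2, 5 → best response B.
Player 1 against (M, Alpha): payoffs -3, 0 → best response B.
Player 1 against (M, Beta): payoffs -4, 2 → best response B.
Player 1 against (R, Alpha): payoffs 5, 2 → best response T.
Player 1 against (R, Beta): payoffs -2, 5 → best response B.
Player 2 against (T, Alpha): payoffs -5, -4, 1 → best response R.
Player 2 against (T, Beta): payoffs -3, 5, -4 → best response M.
Player 2 against (B, Alpha): payoffs -3, 1, -5 → best response M.
Player 2 against (B, Beta): payoffs 2, -4, 4 → best response R.
Player 3 against (T, L): payoffs 0, 4 → best response Beta.
Player 3 against (T, M): payoffs 1, 0 → best response Alpha.
Player 3 against (T, R): payoffs 3, -4 → best response Alpha.
Player 3 against (B, L): payoffs -2, -3 → best response Alpha.
Player 3 against (B, M): payoffs 3, -5 → best response Alpha.
Player 3 against (B, R): payoffs -5, 0 → best response Beta.
Mutual best responses: (T, R, Alpha); (B, M, Alpha); (B, R, Beta).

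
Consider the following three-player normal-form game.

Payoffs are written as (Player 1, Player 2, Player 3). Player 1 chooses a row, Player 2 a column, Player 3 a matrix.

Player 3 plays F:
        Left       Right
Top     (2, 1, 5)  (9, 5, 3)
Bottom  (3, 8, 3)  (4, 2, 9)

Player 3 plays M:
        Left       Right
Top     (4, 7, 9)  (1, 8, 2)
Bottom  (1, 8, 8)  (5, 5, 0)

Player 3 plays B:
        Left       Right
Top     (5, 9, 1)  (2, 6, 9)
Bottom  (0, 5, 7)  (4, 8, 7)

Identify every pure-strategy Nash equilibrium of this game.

none

For each player, find the best response to each opponent profile; mutual best responses are the pure NE.
Player 1 against (Left, F): payoffs 2, 3 → best response Bottom.
Player 1 against (Left, M): payoffs 4, 1 → best response Top.
Player 1 against (Left, B): payoffs 5, 0 → best response Top.
Player 1 against (Right, F): payoffs 9, 4 → best response Top.
Player 1 against (Right, M): payoffs 1, 5 → best response Bottom.
Player 1 against (Right, B): payoffs 2, 4 → best response Bottom.
Player 2 against (Top, F): payoffs 1, 5 → best response Right.
Player 2 against (Top, M): payoffs 7, 8 → best response Right.
Player 2 against (Top, B): payoffs 9, 6 → best response Left.
Player 2 against (Bottom, F): payoffs 8, 2 → best response Left.
Player 2 against (Bottom, M): payoffs 8, 5 → best response Left.
Player 2 against (Bottom, B): payoffs 5, 8 → best response Right.
Player 3 against (Top, Left): payoffs 5, 9, 1 → best response M.
Player 3 against (Top, Right): payoffs 3, 2, 9 → best response B.
Player 3 against (Bottom, Left): payoffs 3, 8, 7 → best response M.
Player 3 against (Bottom, Right): payoffs 9, 0, 7 → best response F.
No profile is a mutual best response for all players.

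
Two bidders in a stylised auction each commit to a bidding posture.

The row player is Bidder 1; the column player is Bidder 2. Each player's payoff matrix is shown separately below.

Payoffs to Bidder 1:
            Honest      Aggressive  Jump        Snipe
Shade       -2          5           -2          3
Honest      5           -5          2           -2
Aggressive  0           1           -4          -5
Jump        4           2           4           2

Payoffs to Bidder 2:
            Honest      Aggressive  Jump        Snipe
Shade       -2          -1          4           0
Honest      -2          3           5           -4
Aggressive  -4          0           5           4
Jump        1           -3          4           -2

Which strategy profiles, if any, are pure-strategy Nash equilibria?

(Shade, Honest): Bidder 1 can switch to Honest (-2 → 5). Not NE.
(Shade, Aggressive): Bidder 2 can switch to Jump (-1 → 4). Not NE.
(Shade, Jump): Bidder 1 can switch to Honest (-2 → 2). Not NE.
(Shade, Snipe): Bidder 2 can switch to Jump (0 → 4). Not NE.
(Honest, Honest): Bidder 2 can switch to Aggressive (-2 → 3). Not NE.
(Honest, Aggressive): Bidder 1 can switch to Shade (-5 → 5). Not NE.
(Jump, Jump): Bidder 1 gets 4, best alternative 2; Bidder 2 gets 4, best alternative 1. No profitable deviation — NE.
(The remaining 9 profiles each have a profitable deviation by the same check.)

The unique pure-strategy Nash equilibrium is (Jump, Jump).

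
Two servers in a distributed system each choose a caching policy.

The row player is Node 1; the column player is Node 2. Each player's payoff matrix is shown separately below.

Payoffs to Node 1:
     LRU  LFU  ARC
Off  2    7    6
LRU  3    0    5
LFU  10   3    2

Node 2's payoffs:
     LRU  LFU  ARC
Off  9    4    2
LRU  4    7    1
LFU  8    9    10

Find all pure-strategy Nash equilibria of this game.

This game has no pure Nash equilibrium.

Node 1 against LRU: payoffs 2, 3, 10 → best response LFU.
Node 1 against LFU: payoffs 7, 0, 3 → best response Off.
Node 1 against ARC: payoffs 6, 5, 2 → best response Off.
Node 2 against Off: payoffs 9, 4, 2 → best response LRU.
Node 2 against LRU: payoffs 4, 7, 1 → best response LFU.
Node 2 against LFU: payoffs 8, 9, 10 → best response ARC.
No profile is a mutual best response for all players.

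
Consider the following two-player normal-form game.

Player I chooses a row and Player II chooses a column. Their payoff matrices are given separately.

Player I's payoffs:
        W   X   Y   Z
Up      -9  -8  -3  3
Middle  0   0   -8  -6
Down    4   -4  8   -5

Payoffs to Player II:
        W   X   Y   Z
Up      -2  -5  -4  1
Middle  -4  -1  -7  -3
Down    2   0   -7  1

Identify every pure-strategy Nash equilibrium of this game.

Player I against W: payoffs -9, 0, 4 → best response Down.
Player I against X: payoffs -8, 0, -4 → best response Middle.
Player I against Y: payoffs -3, -8, 8 → best response Down.
Player I against Z: payoffs 3, -6, -5 → best response Up.
Player II against Up: payoffs -2, -5, -4, 1 → best response Z.
Player II against Middle: payoffs -4, -1, -7, -3 → best response X.
Player II against Down: payoffs 2, 0, -7, 1 → best response W.
Mutual best responses: (Up, Z); (Middle, X); (Down, W).

Pure-strategy Nash equilibria: (Up, Z), (Middle, X), (Down, W)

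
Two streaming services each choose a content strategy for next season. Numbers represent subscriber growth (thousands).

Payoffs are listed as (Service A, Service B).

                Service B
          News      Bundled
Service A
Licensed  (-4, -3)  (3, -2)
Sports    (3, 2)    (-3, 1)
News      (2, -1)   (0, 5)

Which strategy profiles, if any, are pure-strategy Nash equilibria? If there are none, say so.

(Licensed, Bundled), (Sports, News)

Service A against News: payoffs -4, 3, 2 → best response Sports.
Service A against Bundled: payoffs 3, -3, 0 → best response Licensed.
Service B against Licensed: payoffs -3, -2 → best response Bundled.
Service B against Sports: payoffs 2, 1 → best response News.
Service B against News: payoffs -1, 5 → best response Bundled.
Mutual best responses: (Licensed, Bundled); (Sports, News).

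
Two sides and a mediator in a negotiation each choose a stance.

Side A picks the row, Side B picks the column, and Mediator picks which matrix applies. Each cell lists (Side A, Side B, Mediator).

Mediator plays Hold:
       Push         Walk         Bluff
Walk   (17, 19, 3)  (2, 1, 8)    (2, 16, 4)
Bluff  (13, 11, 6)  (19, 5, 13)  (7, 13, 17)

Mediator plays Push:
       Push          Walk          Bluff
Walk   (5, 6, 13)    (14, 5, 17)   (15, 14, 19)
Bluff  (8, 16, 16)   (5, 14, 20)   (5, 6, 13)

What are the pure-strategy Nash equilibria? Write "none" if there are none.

Side A against (Push, Hold): payoffs 17, 13 → best response Walk.
Side A against (Push, Push): payoffs 5, 8 → best response Bluff.
Side A against (Walk, Hold): payoffs 2, 19 → best response Bluff.
Side A against (Walk, Push): payoffs 14, 5 → best response Walk.
Side A against (Bluff, Hold): payoffs 2, 7 → best response Bluff.
Side A against (Bluff, Push): payoffs 15, 5 → best response Walk.
Side B against (Walk, Hold): payoffs 19, 1, 16 → best response Push.
Side B against (Walk, Push): payoffs 6, 5, 14 → best response Bluff.
Side B against (Bluff, Hold): payoffs 11, 5, 13 → best response Bluff.
Side B against (Bluff, Push): payoffs 16, 14, 6 → best response Push.
Mediator against (Walk, Push): payoffs 3, 13 → best response Push.
Mediator against (Walk, Walk): payoffs 8, 17 → best response Push.
Mediator against (Walk, Bluff): payoffs 4, 19 → best response Push.
Mediator against (Bluff, Push): payoffs 6, 16 → best response Push.
Mediator against (Bluff, Walk): payoffs 13, 20 → best response Push.
Mediator against (Bluff, Bluff): payoffs 17, 13 → best response Hold.
Mutual best responses: (Walk, Bluff, Push); (Bluff, Push, Push); (Bluff, Bluff, Hold).

The pure Nash equilibria are (Walk, Bluff, Push); (Bluff, Push, Push); (Bluff, Bluff, Hold).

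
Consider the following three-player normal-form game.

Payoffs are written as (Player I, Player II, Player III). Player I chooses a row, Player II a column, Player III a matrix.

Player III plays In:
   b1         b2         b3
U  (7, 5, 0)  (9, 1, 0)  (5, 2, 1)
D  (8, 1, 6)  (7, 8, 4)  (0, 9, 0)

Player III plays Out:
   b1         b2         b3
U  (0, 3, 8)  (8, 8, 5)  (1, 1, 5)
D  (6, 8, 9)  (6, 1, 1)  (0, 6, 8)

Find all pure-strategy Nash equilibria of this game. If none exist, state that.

Player I against (b1, In): payoffs 7, 8 → best response D.
Player I against (b1, Out): payoffs 0, 6 → best response D.
Player I against (b2, In): payoffs 9, 7 → best response U.
Player I against (b2, Out): payoffs 8, 6 → best response U.
Player I against (b3, In): payoffs 5, 0 → best response U.
Player I against (b3, Out): payoffs 1, 0 → best response U.
Player II against (U, In): payoffs 5, 1, 2 → best response b1.
Player II against (U, Out): payoffs 3, 8, 1 → best response b2.
Player II against (D, In): payoffs 1, 8, 9 → best response b3.
Player II against (D, Out): payoffs 8, 1, 6 → best response b1.
Player III against (U, b1): payoffs 0, 8 → best response Out.
Player III against (U, b2): payoffs 0, 5 → best response Out.
Player III against (U, b3): payoffs 1, 5 → best response Out.
Player III against (D, b1): payoffs 6, 9 → best response Out.
Player III against (D, b2): payoffs 4, 1 → best response In.
Player III against (D, b3): payoffs 0, 8 → best response Out.
Mutual best responses: (U, b2, Out); (D, b1, Out).

(U, b2, Out) and (D, b1, Out)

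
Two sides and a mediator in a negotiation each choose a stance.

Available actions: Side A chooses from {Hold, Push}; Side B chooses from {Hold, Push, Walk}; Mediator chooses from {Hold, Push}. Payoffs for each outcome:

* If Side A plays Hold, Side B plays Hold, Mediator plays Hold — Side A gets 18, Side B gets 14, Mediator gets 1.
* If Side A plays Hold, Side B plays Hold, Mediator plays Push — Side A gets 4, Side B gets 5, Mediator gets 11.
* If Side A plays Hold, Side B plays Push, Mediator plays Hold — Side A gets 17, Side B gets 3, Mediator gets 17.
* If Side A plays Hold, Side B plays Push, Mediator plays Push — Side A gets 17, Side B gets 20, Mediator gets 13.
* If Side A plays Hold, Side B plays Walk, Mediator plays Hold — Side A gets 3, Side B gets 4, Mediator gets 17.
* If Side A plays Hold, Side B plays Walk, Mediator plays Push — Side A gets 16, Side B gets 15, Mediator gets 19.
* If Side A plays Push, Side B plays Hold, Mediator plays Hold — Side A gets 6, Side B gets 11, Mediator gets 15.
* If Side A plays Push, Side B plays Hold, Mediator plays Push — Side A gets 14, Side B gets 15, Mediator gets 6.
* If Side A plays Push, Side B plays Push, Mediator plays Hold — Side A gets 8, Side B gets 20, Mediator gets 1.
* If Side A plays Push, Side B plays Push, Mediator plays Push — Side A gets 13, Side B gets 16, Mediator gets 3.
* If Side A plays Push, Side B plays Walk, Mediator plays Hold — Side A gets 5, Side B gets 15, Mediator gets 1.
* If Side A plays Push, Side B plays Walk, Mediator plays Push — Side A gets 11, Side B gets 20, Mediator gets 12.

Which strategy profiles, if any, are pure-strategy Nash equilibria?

(Hold, Hold, Hold): Mediator can switch to Push (1 → 11). Not NE.
(Hold, Hold, Push): Side A can switch to Push (4 → 14). Not NE.
(Hold, Push, Hold): Side B can switch to Hold (3 → 14). Not NE.
(Hold, Push, Push): Mediator can switch to Hold (13 → 17). Not NE.
(Hold, Walk, Hold): Side A can switch to Push (3 → 5). Not NE.
(Hold, Walk, Push): Side B can switch to Push (15 → 20). Not NE.
(Push, Hold, Hold): Side A can switch to Hold (6 → 18). Not NE.
(Push, Hold, Push): Side B can switch to Push (15 → 16). Not NE.
(The remaining 4 profiles each have a profitable deviation by the same check.)

none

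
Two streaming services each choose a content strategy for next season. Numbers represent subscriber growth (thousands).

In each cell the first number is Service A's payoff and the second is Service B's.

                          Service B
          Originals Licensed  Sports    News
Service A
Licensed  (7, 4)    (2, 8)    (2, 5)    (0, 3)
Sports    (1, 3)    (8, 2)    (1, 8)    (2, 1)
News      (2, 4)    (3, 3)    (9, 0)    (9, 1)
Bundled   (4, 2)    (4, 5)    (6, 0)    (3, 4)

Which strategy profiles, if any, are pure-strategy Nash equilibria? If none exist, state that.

none

For each player, find the best response to each opponent profile; mutual best responses are the pure NE.
Service A against Originals: payoffs 7, 1, 2, 4 → best response Licensed.
Service A against Licensed: payoffs 2, 8, 3, 4 → best response Sports.
Service A against Sports: payoffs 2, 1, 9, 6 → best response News.
Service A against News: payoffs 0, 2, 9, 3 → best response News.
Service B against Licensed: payoffs 4, 8, 5, 3 → best response Licensed.
Service B against Sports: payoffs 3, 2, 8, 1 → best response Sports.
Service B against News: payoffs 4, 3, 0, 1 → best response Originals.
Service B against Bundled: payoffs 2, 5, 0, 4 → best response Licensed.
No profile is a mutual best response for all players.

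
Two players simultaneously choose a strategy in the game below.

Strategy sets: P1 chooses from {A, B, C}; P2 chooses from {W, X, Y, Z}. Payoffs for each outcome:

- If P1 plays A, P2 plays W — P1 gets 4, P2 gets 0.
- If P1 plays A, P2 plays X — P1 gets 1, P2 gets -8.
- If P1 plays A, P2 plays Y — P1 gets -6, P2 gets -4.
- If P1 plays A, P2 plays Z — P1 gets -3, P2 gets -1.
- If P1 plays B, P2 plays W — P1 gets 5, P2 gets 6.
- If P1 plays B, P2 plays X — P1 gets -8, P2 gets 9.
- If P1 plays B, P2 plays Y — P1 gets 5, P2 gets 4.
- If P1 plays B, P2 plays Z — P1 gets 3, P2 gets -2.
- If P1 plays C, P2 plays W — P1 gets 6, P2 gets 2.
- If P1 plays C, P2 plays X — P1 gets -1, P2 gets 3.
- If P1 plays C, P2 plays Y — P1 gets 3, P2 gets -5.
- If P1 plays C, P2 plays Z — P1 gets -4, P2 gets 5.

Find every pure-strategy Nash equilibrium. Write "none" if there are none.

(A, W): P1 can switch to B (4 → 5). Not NE.
(A, X): P2 can switch to W (-8 → 0). Not NE.
(A, Y): P1 can switch to B (-6 → 5). Not NE.
(A, Z): P1 can switch to B (-3 → 3). Not NE.
(B, W): P1 can switch to C (5 → 6). Not NE.
(B, X): P1 can switch to A (-8 → 1). Not NE.
(The remaining 6 profiles each have a profitable deviation by the same check.)

There is no pure-strategy Nash equilibrium.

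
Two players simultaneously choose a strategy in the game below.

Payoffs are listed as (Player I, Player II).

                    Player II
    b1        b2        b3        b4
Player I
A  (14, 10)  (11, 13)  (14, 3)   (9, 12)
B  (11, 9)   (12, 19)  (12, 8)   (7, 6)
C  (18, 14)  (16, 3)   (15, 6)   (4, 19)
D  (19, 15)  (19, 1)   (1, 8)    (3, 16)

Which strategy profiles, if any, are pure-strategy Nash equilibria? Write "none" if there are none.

(A, b1): Player I can switch to C (14 → 18). Not NE.
(A, b2): Player I can switch to B (11 → 12). Not NE.
(A, b3): Player I can switch to C (14 → 15). Not NE.
(A, b4): Player II can switch to b2 (12 → 13). Not NE.
(B, b1): Player I can switch to A (11 → 14). Not NE.
(B, b2): Player I can switch to C (12 → 16). Not NE.
(The remaining 10 profiles each have a profitable deviation by the same check.)

No pure-strategy Nash equilibrium.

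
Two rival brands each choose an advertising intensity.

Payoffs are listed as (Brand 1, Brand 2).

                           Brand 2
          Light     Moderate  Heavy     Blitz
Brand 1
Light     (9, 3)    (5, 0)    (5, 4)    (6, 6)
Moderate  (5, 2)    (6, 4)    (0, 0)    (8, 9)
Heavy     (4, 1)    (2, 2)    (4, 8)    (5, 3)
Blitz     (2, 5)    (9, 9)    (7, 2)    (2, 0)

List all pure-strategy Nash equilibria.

The pure Nash equilibria are (Moderate, Blitz) and (Blitz, Moderate).

(Light, Light): Brand 2 can switch to Heavy (3 → 4). Not NE.
(Light, Moderate): Brand 1 can switch to Moderate (5 → 6). Not NE.
(Light, Heavy): Brand 1 can switch to Blitz (5 → 7). Not NE.
(Light, Blitz): Brand 1 can switch to Moderate (6 → 8). Not NE.
(Moderate, Light): Brand 1 can switch to Light (5 → 9). Not NE.
(Moderate, Moderate): Brand 1 can switch to Blitz (6 → 9). Not NE.
(Moderate, Heavy): Brand 1 can switch to Light (0 → 5). Not NE.
(Moderate, Blitz): Brand 1 gets 8, best alternative 6; Brand 2 gets 9, best alternative 4. No profitable deviation — NE.
(Heavy, Light): Brand 1 can switch to Light (4 → 9). Not NE.
(Blitz, Moderate): Brand 1 gets 9, best alternative 6; Brand 2 gets 9, best alternative 5. No profitable deviation — NE.
(The remaining 6 profiles each have a profitable deviation by the same check.)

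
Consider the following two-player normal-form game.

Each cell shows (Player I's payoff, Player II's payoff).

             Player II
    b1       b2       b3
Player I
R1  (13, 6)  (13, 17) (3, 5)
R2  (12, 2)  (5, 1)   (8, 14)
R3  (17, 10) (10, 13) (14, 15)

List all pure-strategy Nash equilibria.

Player I against b1: payoffs 13, 12, 17 → best response R3.
Player I against b2: payoffs 13, 5, 10 → best response R1.
Player I against b3: payoffs 3, 8, 14 → best response R3.
Player II against R1: payoffs 6, 17, 5 → best response b2.
Player II against R2: payoffs 2, 1, 14 → best response b3.
Player II against R3: payoffs 10, 13, 15 → best response b3.
Mutual best responses: (R1, b2); (R3, b3).

The pure Nash equilibria are (R1, b2); (R3, b3).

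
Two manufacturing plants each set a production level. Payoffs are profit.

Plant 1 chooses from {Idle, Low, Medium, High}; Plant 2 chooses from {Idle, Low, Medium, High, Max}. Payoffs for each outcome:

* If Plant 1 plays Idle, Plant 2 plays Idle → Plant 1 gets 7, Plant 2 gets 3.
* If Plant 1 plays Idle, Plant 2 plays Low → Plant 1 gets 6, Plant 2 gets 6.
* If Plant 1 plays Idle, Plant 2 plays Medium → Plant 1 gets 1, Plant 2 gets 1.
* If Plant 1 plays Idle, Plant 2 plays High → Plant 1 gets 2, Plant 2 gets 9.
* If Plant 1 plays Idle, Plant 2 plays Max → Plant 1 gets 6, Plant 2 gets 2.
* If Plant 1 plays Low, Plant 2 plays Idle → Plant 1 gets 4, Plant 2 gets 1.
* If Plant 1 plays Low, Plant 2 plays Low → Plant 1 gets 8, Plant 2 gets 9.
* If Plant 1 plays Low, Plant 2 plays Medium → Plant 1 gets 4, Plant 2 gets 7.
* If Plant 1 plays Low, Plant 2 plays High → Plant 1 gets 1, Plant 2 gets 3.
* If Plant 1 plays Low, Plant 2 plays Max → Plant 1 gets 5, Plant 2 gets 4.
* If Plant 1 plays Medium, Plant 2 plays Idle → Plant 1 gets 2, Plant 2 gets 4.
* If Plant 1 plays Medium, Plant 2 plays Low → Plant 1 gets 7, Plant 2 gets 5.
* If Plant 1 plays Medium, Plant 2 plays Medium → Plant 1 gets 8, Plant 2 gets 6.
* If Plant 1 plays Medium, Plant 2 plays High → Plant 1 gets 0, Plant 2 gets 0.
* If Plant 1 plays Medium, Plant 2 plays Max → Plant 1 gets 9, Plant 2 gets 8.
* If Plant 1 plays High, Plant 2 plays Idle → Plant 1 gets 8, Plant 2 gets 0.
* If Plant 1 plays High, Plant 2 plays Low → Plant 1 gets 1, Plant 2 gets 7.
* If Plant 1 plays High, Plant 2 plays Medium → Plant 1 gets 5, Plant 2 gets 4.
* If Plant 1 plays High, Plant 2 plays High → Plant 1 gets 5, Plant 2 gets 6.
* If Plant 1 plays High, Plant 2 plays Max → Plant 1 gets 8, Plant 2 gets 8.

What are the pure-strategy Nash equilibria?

The pure Nash equilibria are (Low, Low), (Medium, Max).

Plant 1 against Idle: payoffs 7, 4, 2, 8 → best response High.
Plant 1 against Low: payoffs 6, 8, 7, 1 → best response Low.
Plant 1 against Medium: payoffs 1, 4, 8, 5 → best response Medium.
Plant 1 against High: payoffs 2, 1, 0, 5 → best response High.
Plant 1 against Max: payoffs 6, 5, 9, 8 → best response Medium.
Plant 2 against Idle: payoffs 3, 6, 1, 9, 2 → best response High.
Plant 2 against Low: payoffs 1, 9, 7, 3, 4 → best response Low.
Plant 2 against Medium: payoffs 4, 5, 6, 0, 8 → best response Max.
Plant 2 against High: payoffs 0, 7, 4, 6, 8 → best response Max.
Mutual best responses: (Low, Low); (Medium, Max).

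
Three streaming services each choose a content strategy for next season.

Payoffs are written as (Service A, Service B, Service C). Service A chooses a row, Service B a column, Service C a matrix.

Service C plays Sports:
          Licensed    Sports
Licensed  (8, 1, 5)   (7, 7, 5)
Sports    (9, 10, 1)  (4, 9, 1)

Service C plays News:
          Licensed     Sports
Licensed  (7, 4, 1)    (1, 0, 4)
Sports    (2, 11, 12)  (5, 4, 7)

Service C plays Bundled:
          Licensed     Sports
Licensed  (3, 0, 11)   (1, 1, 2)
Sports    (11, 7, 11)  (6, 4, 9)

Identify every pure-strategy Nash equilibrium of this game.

Service A against (Licensed, Sports): payoffs 8, 9 → best response Sports.
Service A against (Licensed, News): payoffs 7, 2 → best response Licensed.
Service A against (Licensed, Bundled): payoffs 3, 11 → best response Sports.
Service A against (Sports, Sports): payoffs 7, 4 → best response Licensed.
Service A against (Sports, News): payoffs 1, 5 → best response Sports.
Service A against (Sports, Bundled): payoffs 1, 6 → best response Sports.
Service B against (Licensed, Sports): payoffs 1, 7 → best response Sports.
Service B against (Licensed, News): payoffs 4, 0 → best response Licensed.
Service B against (Licensed, Bundled): payoffs 0, 1 → best response Sports.
Service B against (Sports, Sports): payoffs 10, 9 → best response Licensed.
Service B against (Sports, News): payoffs 11, 4 → best response Licensed.
Service B against (Sports, Bundled): payoffs 7, 4 → best response Licensed.
Service C against (Licensed, Licensed): payoffs 5, 1, 11 → best response Bundled.
Service C against (Licensed, Sports): payoffs 5, 4, 2 → best response Sports.
Service C against (Sports, Licensed): payoffs 1, 12, 11 → best response News.
Service C against (Sports, Sports): payoffs 1, 7, 9 → best response Bundled.
Mutual best responses: (Licensed, Sports, Sports).

The unique pure-strategy Nash equilibrium is (Licensed, Sports, Sports).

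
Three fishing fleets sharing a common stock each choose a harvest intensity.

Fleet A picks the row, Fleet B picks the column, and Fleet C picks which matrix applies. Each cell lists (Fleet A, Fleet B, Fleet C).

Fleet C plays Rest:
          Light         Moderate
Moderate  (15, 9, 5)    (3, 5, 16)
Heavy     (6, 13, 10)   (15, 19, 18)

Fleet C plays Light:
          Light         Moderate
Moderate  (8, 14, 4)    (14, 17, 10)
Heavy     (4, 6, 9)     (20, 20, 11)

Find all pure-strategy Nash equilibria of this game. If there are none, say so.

For each strategy profile, look for a profitable unilateral deviation.
(Moderate, Light, Rest): Fleet A gets 15, best alternative 6; Fleet B gets 9, best alternative 5; Fleet C gets 5, best alternative 4. No profitable deviation — NE.
(Moderate, Light, Light): Fleet B can switch to Moderate (14 → 17). Not NE.
(Moderate, Moderate, Rest): Fleet A can switch to Heavy (3 → 15). Not NE.
(Moderate, Moderate, Light): Fleet A can switch to Heavy (14 → 20). Not NE.
(Heavy, Light, Rest): Fleet A can switch to Moderate (6 → 15). Not NE.
(Heavy, Light, Light): Fleet A can switch to Moderate (4 → 8). Not NE.
(Heavy, Moderate, Rest): Fleet A gets 15, best alternative 3; Fleet B gets 19, best alternative 13; Fleet C gets 18, best alternative 11. No profitable deviation — NE.
(Heavy, Moderate, Light): Fleet C can switch to Rest (11 → 18). Not NE.

(Moderate, Light, Rest); (Heavy, Moderate, Rest)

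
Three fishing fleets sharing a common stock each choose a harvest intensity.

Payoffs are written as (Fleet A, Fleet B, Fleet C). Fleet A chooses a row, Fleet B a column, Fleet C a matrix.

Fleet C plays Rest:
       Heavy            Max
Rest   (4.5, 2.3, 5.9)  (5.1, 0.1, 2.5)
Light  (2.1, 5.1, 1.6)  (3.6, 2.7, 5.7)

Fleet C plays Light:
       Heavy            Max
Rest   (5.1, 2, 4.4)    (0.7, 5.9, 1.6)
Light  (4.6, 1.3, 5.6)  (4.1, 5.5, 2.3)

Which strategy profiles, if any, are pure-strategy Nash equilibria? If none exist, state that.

Fleet A against (Heavy, Rest): payoffs 4.5, 2.1 → best response Rest.
Fleet A against (Heavy, Light): payoffs 5.1, 4.6 → best response Rest.
Fleet A against (Max, Rest): payoffs 5.1, 3.6 → best response Rest.
Fleet A against (Max, Light): payoffs 0.7, 4.1 → best response Light.
Fleet B against (Rest, Rest): payoffs 2.3, 0.1 → best response Heavy.
Fleet B against (Rest, Light): payoffs 2, 5.9 → best response Max.
Fleet B against (Light, Rest): payoffs 5.1, 2.7 → best response Heavy.
Fleet B against (Light, Light): payoffs 1.3, 5.5 → best response Max.
Fleet C against (Rest, Heavy): payoffs 5.9, 4.4 → best response Rest.
Fleet C against (Rest, Max): payoffs 2.5, 1.6 → best response Rest.
Fleet C against (Light, Heavy): payoffs 1.6, 5.6 → best response Light.
Fleet C against (Light, Max): payoffs 5.7, 2.3 → best response Rest.
Mutual best responses: (Rest, Heavy, Rest).

Pure NE: (Rest, Heavy, Rest)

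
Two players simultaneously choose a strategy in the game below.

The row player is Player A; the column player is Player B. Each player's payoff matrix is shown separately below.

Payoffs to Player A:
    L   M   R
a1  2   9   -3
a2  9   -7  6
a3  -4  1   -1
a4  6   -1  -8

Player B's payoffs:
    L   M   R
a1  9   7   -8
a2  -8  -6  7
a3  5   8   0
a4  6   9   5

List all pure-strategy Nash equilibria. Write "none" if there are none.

(a1, L): Player A can switch to a2 (2 → 9). Not NE.
(a1, M): Player B can switch to L (7 → 9). Not NE.
(a1, R): Player A can switch to a2 (-3 → 6). Not NE.
(a2, L): Player B can switch to M (-8 → -6). Not NE.
(a2, M): Player A can switch to a1 (-7 → 9). Not NE.
(a2, R): Player A gets 6, best alternative -1; Player B gets 7, best alternative -6. No profitable deviation — NE.
(a3, L): Player A can switch to a1 (-4 → 2). Not NE.
(The remaining 5 profiles each have a profitable deviation by the same check.)

(a2, R)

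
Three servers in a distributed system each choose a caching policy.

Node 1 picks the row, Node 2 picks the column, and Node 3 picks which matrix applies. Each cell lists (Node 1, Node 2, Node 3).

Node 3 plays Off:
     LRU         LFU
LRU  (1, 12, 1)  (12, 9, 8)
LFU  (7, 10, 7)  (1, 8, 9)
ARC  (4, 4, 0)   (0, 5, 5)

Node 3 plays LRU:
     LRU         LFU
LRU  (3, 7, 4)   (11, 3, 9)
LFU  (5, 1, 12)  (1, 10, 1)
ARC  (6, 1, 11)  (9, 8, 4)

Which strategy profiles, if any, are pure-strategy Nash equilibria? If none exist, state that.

none

(LRU, LRU, Off): Node 1 can switch to LFU (1 → 7). Not NE.
(LRU, LRU, LRU): Node 1 can switch to LFU (3 → 5). Not NE.
(LRU, LFU, Off): Node 2 can switch to LRU (9 → 12). Not NE.
(LRU, LFU, LRU): Node 2 can switch to LRU (3 → 7). Not NE.
(LFU, LRU, Off): Node 3 can switch to LRU (7 → 12). Not NE.
(LFU, LRU, LRU): Node 1 can switch to ARC (5 → 6). Not NE.
(The remaining 6 profiles each have a profitable deviation by the same check.)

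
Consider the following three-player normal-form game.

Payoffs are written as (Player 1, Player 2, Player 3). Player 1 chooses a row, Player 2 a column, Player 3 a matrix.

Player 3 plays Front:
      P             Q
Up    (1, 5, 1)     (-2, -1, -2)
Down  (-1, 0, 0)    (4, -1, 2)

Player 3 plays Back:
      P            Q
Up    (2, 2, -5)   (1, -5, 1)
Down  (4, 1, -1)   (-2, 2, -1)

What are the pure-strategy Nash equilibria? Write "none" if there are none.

Pure NE: (Up, P, Front)

(Up, P, Front): Player 1 gets 1, best alternative -1; Player 2 gets 5, best alternative -1; Player 3 gets 1, best alternative -5. No profitable deviation — NE.
(Up, P, Back): Player 1 can switch to Down (2 → 4). Not NE.
(Up, Q, Front): Player 1 can switch to Down (-2 → 4). Not NE.
(Up, Q, Back): Player 2 can switch to P (-5 → 2). Not NE.
(Down, P, Front): Player 1 can switch to Up (-1 → 1). Not NE.
(Down, P, Back): Player 2 can switch to Q (1 → 2). Not NE.
(Down, Q, Front): Player 2 can switch to P (-1 → 0). Not NE.
(Down, Q, Back): Player 1 can switch to Up (-2 → 1). Not NE.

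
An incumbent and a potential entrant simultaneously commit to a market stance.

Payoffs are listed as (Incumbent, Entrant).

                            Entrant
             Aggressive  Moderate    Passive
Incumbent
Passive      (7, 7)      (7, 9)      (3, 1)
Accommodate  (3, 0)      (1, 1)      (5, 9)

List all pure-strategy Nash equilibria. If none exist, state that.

(Passive, Moderate); (Accommodate, Passive)

For each player, find the best response to each opponent profile; mutual best responses are the pure NE.
Incumbent against Aggressive: payoffs 7, 3 → best response Passive.
Incumbent against Moderate: payoffs 7, 1 → best response Passive.
Incumbent against Passive: payoffs 3, 5 → best response Accommodate.
Entrant against Passive: payoffs 7, 9, 1 → best response Moderate.
Entrant against Accommodate: payoffs 0, 1, 9 → best response Passive.
Mutual best responses: (Passive, Moderate); (Accommodate, Passive).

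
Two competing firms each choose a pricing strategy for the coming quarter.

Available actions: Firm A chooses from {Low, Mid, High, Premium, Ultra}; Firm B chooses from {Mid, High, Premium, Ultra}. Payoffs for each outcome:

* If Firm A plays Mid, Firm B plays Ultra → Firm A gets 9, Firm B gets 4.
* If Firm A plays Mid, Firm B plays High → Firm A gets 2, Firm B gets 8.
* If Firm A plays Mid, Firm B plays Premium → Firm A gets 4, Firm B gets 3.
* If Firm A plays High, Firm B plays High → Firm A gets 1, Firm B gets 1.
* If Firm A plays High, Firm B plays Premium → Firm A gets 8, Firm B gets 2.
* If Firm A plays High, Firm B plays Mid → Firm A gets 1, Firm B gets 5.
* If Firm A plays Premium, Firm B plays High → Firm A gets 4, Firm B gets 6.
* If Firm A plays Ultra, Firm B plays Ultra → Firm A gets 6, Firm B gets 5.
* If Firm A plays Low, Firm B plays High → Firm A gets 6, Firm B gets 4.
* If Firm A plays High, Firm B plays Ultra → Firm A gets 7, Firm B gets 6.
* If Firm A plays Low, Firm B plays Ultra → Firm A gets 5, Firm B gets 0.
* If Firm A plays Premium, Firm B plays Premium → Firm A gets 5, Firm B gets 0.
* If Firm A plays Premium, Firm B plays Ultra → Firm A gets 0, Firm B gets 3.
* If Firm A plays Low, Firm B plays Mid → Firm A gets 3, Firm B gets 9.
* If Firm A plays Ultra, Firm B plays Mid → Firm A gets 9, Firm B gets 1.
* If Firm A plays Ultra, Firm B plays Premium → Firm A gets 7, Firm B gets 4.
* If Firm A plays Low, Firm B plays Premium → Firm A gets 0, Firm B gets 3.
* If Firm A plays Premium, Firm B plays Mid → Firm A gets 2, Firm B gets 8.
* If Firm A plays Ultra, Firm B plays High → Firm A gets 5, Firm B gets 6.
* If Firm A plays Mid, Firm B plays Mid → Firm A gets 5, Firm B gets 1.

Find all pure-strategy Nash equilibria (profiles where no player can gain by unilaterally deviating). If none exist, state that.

Firm A against Mid: payoffs 3, 5, 1, 2, 9 → best response Ultra.
Firm A against High: payoffs 6, 2, 1, 4, 5 → best response Low.
Firm A against Premium: payoffs 0, 4, 8, 5, 7 → best response High.
Firm A against Ultra: payoffs 5, 9, 7, 0, 6 → best response Mid.
Firm B against Low: payoffs 9, 4, 3, 0 → best response Mid.
Firm B against Mid: payoffs 1, 8, 3, 4 → best response High.
Firm B against High: payoffs 5, 1, 2, 6 → best response Ultra.
Firm B against Premium: payoffs 8, 6, 0, 3 → best response Mid.
Firm B against Ultra: payoffs 1, 6, 4, 5 → best response High.
No profile is a mutual best response for all players.

No pure-strategy Nash equilibrium.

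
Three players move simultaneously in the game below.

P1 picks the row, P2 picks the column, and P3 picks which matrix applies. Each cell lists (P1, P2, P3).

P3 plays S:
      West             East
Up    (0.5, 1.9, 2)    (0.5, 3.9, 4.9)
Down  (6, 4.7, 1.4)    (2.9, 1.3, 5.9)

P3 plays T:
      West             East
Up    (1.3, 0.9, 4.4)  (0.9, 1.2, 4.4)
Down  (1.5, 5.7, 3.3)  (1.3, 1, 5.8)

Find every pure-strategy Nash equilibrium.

Pure NE: (Down, West, T)

P1 against (West, S): payoffs 0.5, 6 → best response Down.
P1 against (West, T): payoffs 1.3, 1.5 → best response Down.
P1 against (East, S): payoffs 0.5, 2.9 → best response Down.
P1 against (East, T): payoffs 0.9, 1.3 → best response Down.
P2 against (Up, S): payoffs 1.9, 3.9 → best response East.
P2 against (Up, T): payoffs 0.9, 1.2 → best response East.
P2 against (Down, S): payoffs 4.7, 1.3 → best response West.
P2 against (Down, T): payoffs 5.7, 1 → best response West.
P3 against (Up, West): payoffs 2, 4.4 → best response T.
P3 against (Up, East): payoffs 4.9, 4.4 → best response S.
P3 against (Down, West): payoffs 1.4, 3.3 → best response T.
P3 against (Down, East): payoffs 5.9, 5.8 → best response S.
Mutual best responses: (Down, West, T).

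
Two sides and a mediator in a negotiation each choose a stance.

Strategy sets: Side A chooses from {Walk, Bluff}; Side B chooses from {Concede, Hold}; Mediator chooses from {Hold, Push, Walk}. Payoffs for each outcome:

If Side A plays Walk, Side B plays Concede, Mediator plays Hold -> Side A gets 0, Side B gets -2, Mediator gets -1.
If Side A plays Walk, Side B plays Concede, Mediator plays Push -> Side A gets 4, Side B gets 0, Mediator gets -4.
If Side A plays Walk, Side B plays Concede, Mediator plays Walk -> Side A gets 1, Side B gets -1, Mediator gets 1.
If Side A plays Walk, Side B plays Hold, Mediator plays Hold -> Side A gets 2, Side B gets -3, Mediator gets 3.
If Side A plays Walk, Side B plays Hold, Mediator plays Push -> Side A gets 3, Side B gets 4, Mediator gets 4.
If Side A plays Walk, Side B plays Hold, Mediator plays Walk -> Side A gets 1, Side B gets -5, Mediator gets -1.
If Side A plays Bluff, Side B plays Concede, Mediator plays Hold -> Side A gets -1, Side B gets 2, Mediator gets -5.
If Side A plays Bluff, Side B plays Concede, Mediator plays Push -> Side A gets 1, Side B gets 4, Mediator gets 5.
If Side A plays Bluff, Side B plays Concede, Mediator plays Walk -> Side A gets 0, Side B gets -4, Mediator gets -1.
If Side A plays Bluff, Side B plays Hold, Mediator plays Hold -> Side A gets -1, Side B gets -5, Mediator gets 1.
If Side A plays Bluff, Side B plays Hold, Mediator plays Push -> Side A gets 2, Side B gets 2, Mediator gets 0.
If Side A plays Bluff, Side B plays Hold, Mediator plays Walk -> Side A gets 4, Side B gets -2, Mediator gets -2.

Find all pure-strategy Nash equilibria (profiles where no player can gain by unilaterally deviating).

Pure-strategy Nash equilibria: (Walk, Concede, Walk); (Walk, Hold, Push)

Check each profile: it is a Nash equilibrium iff no player can strictly gain by switching unilaterally.
(Walk, Concede, Hold): Mediator can switch to Walk (-1 → 1). Not NE.
(Walk, Concede, Push): Side B can switch to Hold (0 → 4). Not NE.
(Walk, Concede, Walk): Side A gets 1, best alternative 0; Side B gets -1, best alternative -5; Mediator gets 1, best alternative -1. No profitable deviation — NE.
(Walk, Hold, Hold): Side B can switch to Concede (-3 → -2). Not NE.
(Walk, Hold, Push): Side A gets 3, best alternative 2; Side B gets 4, best alternative 0; Mediator gets 4, best alternative 3. No profitable deviation — NE.
(Walk, Hold, Walk): Side A can switch to Bluff (1 → 4). Not NE.
(Bluff, Concede, Hold): Side A can switch to Walk (-1 → 0). Not NE.
(Bluff, Concede, Push): Side A can switch to Walk (1 → 4). Not NE.
(Bluff, Concede, Walk): Side A can switch to Walk (0 → 1). Not NE.
(Bluff, Hold, Hold): Side A can switch to Walk (-1 → 2). Not NE.
(The remaining 2 profiles each have a profitable deviation by the same check.)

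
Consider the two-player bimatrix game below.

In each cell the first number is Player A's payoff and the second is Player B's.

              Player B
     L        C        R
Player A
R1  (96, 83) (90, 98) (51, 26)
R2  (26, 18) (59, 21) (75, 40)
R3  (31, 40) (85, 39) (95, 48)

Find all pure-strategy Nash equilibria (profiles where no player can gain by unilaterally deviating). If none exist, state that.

For each strategy profile, look for a profitable unilateral deviation.
(R1, L): Player B can switch to C (83 → 98). Not NE.
(R1, C): Player A gets 90, best alternative 85; Player B gets 98, best alternative 83. No profitable deviation — NE.
(R1, R): Player A can switch to R2 (51 → 75). Not NE.
(R2, L): Player A can switch to R1 (26 → 96). Not NE.
(R2, C): Player A can switch to R1 (59 → 90). Not NE.
(R2, R): Player A can switch to R3 (75 → 95). Not NE.
(R3, L): Player A can switch to R1 (31 → 96). Not NE.
(R3, C): Player A can switch to R1 (85 → 90). Not NE.
(R3, R): Player A gets 95, best alternative 75; Player B gets 48, best alternative 40. No profitable deviation — NE.

The pure Nash equilibria are (R1, C), (R3, R).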